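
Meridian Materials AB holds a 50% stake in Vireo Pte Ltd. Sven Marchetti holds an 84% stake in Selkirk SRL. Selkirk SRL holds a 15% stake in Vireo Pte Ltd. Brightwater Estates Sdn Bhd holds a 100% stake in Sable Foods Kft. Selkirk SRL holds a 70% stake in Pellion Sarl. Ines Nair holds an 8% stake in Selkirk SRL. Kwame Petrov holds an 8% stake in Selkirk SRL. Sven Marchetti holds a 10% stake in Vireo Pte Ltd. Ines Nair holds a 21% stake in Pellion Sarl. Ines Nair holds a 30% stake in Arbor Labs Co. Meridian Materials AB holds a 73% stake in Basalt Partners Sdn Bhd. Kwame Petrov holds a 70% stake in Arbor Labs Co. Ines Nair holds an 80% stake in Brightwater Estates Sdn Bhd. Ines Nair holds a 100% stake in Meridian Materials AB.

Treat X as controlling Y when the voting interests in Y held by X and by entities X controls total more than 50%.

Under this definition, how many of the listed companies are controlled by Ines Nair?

4

Ines holds 100% of Meridian, so Ines controls Meridian.
Ines holds 80% of Brightwater, so Ines controls Brightwater.
Brightwater holds 100% of Sable, so Ines controls Sable.
Meridian holds 73% of Basalt, so Ines controls Basalt.
No other company's threshold is met.
Ines controls 4 companies.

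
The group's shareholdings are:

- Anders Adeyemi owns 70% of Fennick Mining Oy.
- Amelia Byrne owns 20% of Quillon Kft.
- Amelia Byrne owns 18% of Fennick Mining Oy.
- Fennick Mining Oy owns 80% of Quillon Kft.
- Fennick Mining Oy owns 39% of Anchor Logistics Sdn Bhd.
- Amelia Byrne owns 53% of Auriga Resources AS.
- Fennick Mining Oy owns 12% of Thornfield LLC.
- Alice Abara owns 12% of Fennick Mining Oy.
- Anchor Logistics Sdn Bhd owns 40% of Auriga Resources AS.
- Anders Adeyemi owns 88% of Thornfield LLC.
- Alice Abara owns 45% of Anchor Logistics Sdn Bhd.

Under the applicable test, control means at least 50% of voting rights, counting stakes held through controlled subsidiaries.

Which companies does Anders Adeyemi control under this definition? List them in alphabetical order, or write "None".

Fennick Mining Oy, Quillon Kft, Thornfield LLC

Anders holds 70% of Fennick, so Anders controls Fennick.
Fennick holds 80% of Quillon, so Anders controls Quillon.
Anders and Fennick together hold 88% + 12% = 100% of Thornfield, so Anders controls Thornfield.
No other company's threshold is met.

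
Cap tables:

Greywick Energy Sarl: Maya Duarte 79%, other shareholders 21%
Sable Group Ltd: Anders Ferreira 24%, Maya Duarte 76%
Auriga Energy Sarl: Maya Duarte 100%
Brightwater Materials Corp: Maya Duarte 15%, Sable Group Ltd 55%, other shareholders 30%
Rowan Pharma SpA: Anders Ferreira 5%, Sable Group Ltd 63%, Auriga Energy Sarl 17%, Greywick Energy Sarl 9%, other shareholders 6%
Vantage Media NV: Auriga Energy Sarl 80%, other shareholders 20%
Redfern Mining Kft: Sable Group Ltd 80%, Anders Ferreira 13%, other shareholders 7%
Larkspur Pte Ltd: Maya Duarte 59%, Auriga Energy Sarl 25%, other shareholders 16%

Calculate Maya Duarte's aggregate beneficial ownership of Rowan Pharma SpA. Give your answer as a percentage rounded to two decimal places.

71.99%

Maya reaches Rowan along 3 paths.
Via Sable: 76% × 63% = 47.88%.
Via Auriga: 100% × 17% = 17%.
Via Greywick: 79% × 9% = 7.11%.
Total: 47.88% + 17% + 7.11% = 71.99%.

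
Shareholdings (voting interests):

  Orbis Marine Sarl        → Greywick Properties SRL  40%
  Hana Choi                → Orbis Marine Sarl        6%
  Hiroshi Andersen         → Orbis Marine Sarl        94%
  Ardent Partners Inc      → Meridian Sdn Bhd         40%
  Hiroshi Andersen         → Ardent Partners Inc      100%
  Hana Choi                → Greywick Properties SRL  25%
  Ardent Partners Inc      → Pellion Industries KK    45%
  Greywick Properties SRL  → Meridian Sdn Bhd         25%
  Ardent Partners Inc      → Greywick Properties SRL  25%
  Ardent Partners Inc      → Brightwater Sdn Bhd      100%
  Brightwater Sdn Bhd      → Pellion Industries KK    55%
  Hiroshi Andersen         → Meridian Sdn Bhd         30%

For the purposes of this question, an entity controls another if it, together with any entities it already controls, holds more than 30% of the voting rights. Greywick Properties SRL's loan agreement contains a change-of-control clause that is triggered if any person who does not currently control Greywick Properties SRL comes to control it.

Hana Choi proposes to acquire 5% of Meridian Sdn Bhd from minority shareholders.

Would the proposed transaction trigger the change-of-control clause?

No

The purchase changes only Hana's holdings, so Hana is the only person who could newly come to control Greywick.
Hana's largest direct stake is 25% in Greywick, which does not meet the threshold, so Hana controls no company.
In Greywick, Hana's side holds only 25%, not > 30%.
So before the transaction, Hana does not control Greywick.
After the purchase, Hana holds 5% of Meridian directly.
Hana's side now holds 5% of Meridian, not > 30%, so Hana still does not control Meridian.
After the transaction, Hana's side holds 25% of Greywick, not > 30%, so Hana still does not control Greywick.
No new person acquires control, so the clause is not triggered.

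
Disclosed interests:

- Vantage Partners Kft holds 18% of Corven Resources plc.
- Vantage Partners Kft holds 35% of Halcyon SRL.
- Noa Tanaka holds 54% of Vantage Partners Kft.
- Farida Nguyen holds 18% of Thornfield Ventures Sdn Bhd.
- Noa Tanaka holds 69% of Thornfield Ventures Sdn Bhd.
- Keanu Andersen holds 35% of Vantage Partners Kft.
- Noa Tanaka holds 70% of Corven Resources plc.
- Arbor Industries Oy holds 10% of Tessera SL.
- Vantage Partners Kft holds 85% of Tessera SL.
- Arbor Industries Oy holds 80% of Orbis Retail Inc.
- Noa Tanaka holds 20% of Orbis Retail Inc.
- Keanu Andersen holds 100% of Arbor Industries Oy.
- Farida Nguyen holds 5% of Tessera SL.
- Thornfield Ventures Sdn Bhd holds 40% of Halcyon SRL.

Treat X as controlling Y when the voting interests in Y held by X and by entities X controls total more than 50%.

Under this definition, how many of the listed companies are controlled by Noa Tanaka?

5

Noa holds 54% of Vantage, so Noa controls Vantage.
Noa holds 69% of Thornfield, so Noa controls Thornfield.
Thornfield and Vantage together hold 40% + 35% = 75% of Halcyon, so Noa controls Halcyon.
Noa and Vantage together hold 70% + 18% = 88% of Corven, so Noa controls Corven.
Vantage holds 85% of Tessera, so Noa controls Tessera.
No other company's threshold is met.
Noa controls 5 companies.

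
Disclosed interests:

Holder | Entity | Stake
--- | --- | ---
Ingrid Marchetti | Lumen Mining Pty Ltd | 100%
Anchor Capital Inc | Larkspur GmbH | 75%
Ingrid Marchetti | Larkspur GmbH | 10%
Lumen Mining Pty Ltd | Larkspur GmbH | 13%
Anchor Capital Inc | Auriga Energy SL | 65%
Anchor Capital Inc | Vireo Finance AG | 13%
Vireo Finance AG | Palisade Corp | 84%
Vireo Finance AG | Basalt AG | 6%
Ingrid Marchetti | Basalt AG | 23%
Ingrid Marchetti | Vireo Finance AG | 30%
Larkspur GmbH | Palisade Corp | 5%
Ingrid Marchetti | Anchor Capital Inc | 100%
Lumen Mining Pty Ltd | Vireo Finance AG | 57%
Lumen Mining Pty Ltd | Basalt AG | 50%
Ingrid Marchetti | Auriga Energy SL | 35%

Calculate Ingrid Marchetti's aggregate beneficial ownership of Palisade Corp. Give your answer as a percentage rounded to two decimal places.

Ingrid reaches Palisade along 6 paths.
Via Anchor → Larkspur: 100% × 75% × 5% = 3.75%.
Via Larkspur: 10% × 5% = 0.5%.
Via Lumen → Larkspur: 100% × 13% × 5% = 0.65%.
Via Vireo: 30% × 84% = 25.2%.
Via Lumen → Vireo: 100% × 57% × 84% = 47.88%.
Via Anchor → Vireo: 100% × 13% × 84% = 10.92%.
Total: 3.75% + 0.5% + 0.65% + 25.2% + 47.88% + 10.92% = 88.9%.
Rounded: 88.90%.

88.90%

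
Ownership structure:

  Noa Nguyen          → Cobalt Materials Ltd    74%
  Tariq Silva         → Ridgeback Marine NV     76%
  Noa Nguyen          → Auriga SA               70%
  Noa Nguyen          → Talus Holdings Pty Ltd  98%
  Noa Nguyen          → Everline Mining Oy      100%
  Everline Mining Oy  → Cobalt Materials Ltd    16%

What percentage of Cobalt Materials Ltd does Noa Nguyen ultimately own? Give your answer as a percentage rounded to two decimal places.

90.00%

Noa reaches Cobalt along 2 paths.
Direct stake: 74% = 74%.
Via Everline: 100% × 16% = 16%.
Total: 74% + 16% = 90%.
Rounded: 90.00%.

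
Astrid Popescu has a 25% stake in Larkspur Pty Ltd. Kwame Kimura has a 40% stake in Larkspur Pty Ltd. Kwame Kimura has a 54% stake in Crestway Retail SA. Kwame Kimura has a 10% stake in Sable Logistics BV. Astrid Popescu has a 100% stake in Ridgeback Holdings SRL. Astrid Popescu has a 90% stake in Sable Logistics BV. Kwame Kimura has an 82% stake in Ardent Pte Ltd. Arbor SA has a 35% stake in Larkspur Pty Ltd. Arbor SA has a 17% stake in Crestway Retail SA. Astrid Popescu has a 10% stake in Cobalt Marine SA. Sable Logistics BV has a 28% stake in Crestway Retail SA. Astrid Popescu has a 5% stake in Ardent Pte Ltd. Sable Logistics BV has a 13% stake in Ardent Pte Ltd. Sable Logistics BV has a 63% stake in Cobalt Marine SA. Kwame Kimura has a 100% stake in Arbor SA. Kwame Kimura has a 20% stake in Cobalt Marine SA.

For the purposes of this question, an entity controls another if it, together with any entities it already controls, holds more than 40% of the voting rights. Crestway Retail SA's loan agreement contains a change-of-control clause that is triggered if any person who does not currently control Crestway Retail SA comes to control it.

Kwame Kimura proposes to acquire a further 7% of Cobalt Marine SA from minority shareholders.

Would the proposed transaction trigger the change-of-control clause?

No

The purchase changes only Kwame's holdings, so Kwame is the only person who could newly come to control Crestway.
Kwame holds 100% of Arbor, so Kwame controls Arbor.
Kwame and Arbor together hold 54% + 17% = 71% of Crestway, so Kwame controls Crestway.
So Kwame already controls Crestway before the transaction.
After the purchase, Kwame's direct stake in Cobalt rises to 20% + 7% = 27%.
Kwame controlled Crestway already, so this is not a new person acquiring control; every other person's position is unchanged or reduced.
No new person acquires control, so the clause is not triggered.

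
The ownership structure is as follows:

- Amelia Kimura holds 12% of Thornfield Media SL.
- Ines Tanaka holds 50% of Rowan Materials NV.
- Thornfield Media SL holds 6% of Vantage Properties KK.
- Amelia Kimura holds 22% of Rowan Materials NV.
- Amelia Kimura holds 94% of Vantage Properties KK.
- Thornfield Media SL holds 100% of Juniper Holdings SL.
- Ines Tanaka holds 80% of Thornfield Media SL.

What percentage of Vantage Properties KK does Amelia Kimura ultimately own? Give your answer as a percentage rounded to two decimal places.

Amelia reaches Vantage along 2 paths.
Direct stake: 94% = 94%.
Via Thornfield: 12% × 6% = 0.72%.
Total: 94% + 0.72% = 94.72%.

94.72%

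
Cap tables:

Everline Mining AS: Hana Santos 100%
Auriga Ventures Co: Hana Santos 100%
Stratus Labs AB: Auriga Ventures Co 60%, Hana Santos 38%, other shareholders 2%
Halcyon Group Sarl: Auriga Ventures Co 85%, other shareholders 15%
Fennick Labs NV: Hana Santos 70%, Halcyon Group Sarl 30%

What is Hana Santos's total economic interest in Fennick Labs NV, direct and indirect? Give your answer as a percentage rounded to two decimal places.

95.50%

Hana reaches Fennick along 2 paths.
Direct stake: 70% = 70%.
Via Auriga → Halcyon: 100% × 85% × 30% = 25.5%.
Total: 70% + 25.5% = 95.5%.
Rounded: 95.50%.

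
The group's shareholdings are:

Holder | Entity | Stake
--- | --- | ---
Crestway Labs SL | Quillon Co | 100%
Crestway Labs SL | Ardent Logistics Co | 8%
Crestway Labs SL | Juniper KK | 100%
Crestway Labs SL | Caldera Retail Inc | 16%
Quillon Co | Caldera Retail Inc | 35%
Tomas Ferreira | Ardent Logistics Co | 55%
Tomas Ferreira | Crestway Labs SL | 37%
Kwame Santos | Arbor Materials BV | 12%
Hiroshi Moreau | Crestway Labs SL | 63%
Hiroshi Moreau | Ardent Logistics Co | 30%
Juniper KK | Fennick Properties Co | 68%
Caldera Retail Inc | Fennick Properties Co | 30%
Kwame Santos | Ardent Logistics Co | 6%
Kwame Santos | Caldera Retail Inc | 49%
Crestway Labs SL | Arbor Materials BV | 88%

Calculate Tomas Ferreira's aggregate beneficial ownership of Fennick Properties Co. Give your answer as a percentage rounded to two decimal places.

Tomas reaches Fennick along 3 paths.
Via Crestway → Juniper: 37% × 100% × 68% = 25.16%.
Via Crestway → Quillon → Caldera: 37% × 100% × 35% × 30% = 3.885%.
Via Crestway → Caldera: 37% × 16% × 30% = 1.776%.
Total: 25.16% + 3.885% + 1.776% = 30.821%.
Rounded: 30.82%.

30.82%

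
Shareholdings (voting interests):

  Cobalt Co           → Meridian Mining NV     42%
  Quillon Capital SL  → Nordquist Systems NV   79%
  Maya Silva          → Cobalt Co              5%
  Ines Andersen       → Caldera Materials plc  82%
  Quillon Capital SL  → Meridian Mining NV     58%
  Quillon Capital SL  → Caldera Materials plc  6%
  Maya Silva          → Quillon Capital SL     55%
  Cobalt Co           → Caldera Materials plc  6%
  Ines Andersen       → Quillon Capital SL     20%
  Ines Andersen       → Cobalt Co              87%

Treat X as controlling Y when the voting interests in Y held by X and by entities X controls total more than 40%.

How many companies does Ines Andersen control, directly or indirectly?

Ines holds 87% of Cobalt, so Ines controls Cobalt.
Cobalt holds 42% of Meridian, so Ines controls Meridian.
Cobalt and Ines together hold 6% + 82% = 88% of Caldera, so Ines controls Caldera.
No other company's threshold is met.
Ines controls 3 companies.

3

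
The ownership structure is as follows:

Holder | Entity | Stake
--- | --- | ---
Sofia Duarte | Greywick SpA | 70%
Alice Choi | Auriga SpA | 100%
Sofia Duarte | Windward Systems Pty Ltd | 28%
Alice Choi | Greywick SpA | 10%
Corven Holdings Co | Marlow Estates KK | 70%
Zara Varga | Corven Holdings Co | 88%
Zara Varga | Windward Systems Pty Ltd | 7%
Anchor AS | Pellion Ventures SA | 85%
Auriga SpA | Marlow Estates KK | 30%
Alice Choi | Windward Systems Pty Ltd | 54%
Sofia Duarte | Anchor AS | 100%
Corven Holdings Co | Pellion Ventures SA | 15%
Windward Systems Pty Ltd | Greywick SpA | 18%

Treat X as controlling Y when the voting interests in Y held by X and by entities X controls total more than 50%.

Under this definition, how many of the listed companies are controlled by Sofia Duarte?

3

Sofia holds 100% of Anchor, so Sofia controls Anchor.
Sofia holds 70% of Greywick, so Sofia controls Greywick.
Anchor holds 85% of Pellion, so Sofia controls Pellion.
No other company's threshold is met.
Sofia controls 3 companies.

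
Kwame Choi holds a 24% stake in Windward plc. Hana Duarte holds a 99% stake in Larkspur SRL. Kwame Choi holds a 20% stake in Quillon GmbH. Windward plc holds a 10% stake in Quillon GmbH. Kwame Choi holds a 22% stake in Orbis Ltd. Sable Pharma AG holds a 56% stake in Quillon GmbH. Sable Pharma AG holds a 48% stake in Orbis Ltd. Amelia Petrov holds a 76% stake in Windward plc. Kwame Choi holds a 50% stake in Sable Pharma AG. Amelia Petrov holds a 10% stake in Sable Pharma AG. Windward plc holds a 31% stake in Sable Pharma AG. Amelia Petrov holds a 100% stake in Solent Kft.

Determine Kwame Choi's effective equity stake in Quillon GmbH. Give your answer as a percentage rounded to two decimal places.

Kwame reaches Quillon along 4 paths.
Via Windward: 24% × 10% = 2.4%.
Direct stake: 20% = 20%.
Via Sable: 50% × 56% = 28%.
Via Windward → Sable: 24% × 31% × 56% = 4.1664%.
Total: 2.4% + 20% + 28% + 4.1664% = 54.5664%.
Rounded: 54.57%.

54.57%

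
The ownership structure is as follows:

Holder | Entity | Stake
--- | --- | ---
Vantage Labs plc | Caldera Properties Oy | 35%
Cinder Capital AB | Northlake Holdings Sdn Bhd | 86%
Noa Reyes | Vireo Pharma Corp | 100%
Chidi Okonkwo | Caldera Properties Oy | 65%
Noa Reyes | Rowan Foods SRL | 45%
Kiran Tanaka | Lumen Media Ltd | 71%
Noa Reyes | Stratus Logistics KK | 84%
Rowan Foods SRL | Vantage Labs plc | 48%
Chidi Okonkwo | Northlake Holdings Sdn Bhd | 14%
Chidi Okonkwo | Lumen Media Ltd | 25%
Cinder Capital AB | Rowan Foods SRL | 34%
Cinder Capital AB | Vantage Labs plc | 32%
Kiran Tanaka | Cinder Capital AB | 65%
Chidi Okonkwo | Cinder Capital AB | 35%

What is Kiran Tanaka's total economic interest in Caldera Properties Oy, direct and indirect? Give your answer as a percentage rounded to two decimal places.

Kiran reaches Caldera along 2 paths.
Via Cinder → Vantage: 65% × 32% × 35% = 7.28%.
Via Cinder → Rowan → Vantage: 65% × 34% × 48% × 35% = 3.7128%.
Total: 7.28% + 3.7128% = 10.9928%.
Rounded: 10.99%.

10.99%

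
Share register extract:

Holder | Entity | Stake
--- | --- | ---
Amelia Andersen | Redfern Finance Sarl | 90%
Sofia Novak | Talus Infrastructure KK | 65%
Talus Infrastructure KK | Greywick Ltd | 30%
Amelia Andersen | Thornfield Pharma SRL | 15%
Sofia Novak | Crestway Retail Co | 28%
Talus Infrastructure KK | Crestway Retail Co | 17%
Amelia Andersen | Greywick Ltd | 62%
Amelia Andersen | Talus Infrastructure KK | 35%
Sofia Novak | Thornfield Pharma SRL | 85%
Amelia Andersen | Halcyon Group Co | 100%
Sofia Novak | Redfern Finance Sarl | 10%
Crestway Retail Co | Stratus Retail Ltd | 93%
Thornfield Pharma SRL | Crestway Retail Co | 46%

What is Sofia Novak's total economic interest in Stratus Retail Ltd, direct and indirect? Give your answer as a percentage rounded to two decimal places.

Sofia reaches Stratus along 3 paths.
Via Crestway: 28% × 93% = 26.04%.
Via Thornfield → Crestway: 85% × 46% × 93% = 36.363%.
Via Talus → Crestway: 65% × 17% × 93% = 10.2765%.
Total: 26.04% + 36.363% + 10.2765% = 72.6795%.
Rounded: 72.68%.

72.68%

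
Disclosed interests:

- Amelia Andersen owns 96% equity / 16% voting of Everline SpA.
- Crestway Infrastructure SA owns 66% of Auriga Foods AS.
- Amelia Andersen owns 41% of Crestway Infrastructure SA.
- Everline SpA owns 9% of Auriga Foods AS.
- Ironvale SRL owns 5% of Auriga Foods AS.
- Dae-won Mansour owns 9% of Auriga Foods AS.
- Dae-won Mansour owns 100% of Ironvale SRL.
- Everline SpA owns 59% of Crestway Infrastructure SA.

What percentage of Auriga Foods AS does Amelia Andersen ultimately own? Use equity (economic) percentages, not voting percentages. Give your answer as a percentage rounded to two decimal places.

73.08%

Amelia reaches Auriga along 3 paths.
Via Crestway: 41% × 66% = 27.06%.
Via Everline → Crestway: 96% × 59% × 66% = 37.3824%.
Via Everline: 96% × 9% = 8.64%.
Total: 27.06% + 37.3824% + 8.64% = 73.0824%.
Rounded: 73.08%.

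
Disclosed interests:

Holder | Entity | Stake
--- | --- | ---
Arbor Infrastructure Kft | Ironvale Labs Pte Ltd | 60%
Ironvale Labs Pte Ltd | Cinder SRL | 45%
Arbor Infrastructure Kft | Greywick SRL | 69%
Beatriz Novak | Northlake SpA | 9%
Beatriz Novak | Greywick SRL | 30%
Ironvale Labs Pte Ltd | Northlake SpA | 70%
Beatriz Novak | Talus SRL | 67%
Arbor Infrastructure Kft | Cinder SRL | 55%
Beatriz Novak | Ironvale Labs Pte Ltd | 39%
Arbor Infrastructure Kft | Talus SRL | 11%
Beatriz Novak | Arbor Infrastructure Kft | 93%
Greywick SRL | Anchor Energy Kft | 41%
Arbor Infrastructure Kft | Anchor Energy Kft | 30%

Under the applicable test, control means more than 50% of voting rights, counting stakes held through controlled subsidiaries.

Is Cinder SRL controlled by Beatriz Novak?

Yes

Beatriz holds 93% of Arbor, so Beatriz controls Arbor.
Beatriz and Arbor together hold 39% + 60% = 99% of Ironvale, so Beatriz controls Ironvale.
Ironvale and Arbor together hold 45% + 55% = 100% of Cinder, so Beatriz controls Cinder.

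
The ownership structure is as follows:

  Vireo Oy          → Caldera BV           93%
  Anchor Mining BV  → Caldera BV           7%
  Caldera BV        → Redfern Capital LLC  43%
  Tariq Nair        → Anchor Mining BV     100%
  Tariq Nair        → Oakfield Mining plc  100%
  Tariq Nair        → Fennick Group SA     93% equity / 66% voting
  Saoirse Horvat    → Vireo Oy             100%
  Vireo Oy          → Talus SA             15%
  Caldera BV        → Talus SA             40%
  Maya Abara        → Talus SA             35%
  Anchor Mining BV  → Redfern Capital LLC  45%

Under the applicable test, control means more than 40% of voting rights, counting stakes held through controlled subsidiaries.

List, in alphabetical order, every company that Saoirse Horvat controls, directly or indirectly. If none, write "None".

Caldera BV, Redfern Capital LLC, Talus SA, Vireo Oy

Saoirse holds 100% of Vireo, so Saoirse controls Vireo.
Vireo holds 93% of Caldera, so Saoirse controls Caldera.
Caldera holds 43% of Redfern, so Saoirse controls Redfern.
Caldera and Vireo together hold 40% + 15% = 55% of Talus, so Saoirse controls Talus.
No other company's threshold is met.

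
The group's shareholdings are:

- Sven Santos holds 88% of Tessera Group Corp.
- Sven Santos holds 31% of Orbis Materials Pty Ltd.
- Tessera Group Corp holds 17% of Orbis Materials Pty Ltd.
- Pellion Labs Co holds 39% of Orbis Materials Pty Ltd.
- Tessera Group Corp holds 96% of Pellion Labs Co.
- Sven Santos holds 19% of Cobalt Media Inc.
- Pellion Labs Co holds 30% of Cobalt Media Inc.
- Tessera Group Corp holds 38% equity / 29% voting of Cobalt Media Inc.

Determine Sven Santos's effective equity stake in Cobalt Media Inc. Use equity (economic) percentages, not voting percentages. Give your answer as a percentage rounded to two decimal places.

77.78%

Sven reaches Cobalt along 3 paths.
Direct stake: 19% = 19%.
Via Tessera: 88% × 38% = 33.44%.
Via Tessera → Pellion: 88% × 96% × 30% = 25.344%.
Total: 19% + 33.44% + 25.344% = 77.784%.
Rounded: 77.78%.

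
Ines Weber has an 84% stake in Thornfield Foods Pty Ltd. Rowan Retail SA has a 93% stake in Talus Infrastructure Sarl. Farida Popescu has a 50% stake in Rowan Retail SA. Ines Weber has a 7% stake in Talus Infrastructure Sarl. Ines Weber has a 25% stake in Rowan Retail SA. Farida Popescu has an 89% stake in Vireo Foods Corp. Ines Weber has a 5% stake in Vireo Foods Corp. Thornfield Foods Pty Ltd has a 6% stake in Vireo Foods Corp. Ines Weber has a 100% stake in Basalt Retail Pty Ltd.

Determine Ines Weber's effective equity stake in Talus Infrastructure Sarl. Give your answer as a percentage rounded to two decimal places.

30.25%

Ines reaches Talus along 2 paths.
Via Rowan: 25% × 93% = 23.25%.
Direct stake: 7% = 7%.
Total: 23.25% + 7% = 30.25%.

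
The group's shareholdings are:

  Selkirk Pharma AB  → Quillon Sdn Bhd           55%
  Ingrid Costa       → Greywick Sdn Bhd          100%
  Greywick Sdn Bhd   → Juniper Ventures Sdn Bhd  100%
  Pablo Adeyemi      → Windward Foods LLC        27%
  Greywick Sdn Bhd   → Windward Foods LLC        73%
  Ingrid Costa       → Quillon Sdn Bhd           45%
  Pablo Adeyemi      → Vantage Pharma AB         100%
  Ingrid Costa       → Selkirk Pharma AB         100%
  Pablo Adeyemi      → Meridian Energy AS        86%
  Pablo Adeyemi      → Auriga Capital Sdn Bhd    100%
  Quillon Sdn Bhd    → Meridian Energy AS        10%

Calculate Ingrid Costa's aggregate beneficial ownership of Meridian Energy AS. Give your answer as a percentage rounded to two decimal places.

Ingrid reaches Meridian along 2 paths.
Via Quillon: 45% × 10% = 4.5%.
Via Selkirk → Quillon: 100% × 55% × 10% = 5.5%.
Total: 4.5% + 5.5% = 10%.
Rounded: 10.00%.

10.00%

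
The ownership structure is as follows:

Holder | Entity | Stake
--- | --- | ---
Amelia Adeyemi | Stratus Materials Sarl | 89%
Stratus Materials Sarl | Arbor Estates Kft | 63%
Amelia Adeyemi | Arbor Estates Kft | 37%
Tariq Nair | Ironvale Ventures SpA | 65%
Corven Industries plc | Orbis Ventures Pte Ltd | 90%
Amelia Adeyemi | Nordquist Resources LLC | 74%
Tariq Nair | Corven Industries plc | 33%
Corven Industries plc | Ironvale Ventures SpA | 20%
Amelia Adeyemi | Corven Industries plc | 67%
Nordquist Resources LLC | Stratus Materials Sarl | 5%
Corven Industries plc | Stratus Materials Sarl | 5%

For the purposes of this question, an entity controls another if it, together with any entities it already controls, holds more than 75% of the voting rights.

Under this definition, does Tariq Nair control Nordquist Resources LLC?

No

Tariq's largest direct stake is 65% in Ironvale, which does not meet the threshold, so Tariq controls no company.
Neither Tariq nor any entity Tariq controls holds any voting interest in Nordquist.
So Tariq does not control Nordquist.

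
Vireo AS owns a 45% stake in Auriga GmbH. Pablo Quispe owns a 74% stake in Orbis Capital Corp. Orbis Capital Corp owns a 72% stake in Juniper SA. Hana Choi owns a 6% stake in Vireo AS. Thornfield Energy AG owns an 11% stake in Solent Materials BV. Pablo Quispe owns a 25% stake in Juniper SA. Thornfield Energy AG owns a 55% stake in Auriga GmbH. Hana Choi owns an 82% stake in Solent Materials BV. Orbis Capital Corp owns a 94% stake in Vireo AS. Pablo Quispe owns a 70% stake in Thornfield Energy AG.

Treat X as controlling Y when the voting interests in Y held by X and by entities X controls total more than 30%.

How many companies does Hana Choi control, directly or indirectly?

1

Hana holds 82% of Solent, so Hana controls Solent.
No other company's threshold is met.
Hana controls 1 company.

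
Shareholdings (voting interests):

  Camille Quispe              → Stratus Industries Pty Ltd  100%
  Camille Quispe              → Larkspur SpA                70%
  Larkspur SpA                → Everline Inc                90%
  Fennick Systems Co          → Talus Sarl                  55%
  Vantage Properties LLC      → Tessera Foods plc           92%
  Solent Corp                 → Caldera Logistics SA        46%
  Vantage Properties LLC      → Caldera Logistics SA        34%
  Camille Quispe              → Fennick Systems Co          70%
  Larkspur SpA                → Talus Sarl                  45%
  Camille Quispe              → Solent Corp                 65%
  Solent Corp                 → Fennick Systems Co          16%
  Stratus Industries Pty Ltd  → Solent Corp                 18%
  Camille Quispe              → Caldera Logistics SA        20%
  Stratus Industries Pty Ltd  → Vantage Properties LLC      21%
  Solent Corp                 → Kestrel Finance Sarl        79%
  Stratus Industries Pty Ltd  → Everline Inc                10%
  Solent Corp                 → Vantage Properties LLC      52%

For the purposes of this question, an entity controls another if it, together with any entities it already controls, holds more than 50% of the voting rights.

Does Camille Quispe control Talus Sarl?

Yes

Camille holds 70% of Larkspur, so Camille controls Larkspur.
Camille holds 100% of Stratus, so Camille controls Stratus.
Stratus and Camille together hold 18% + 65% = 83% of Solent, so Camille controls Solent.
Camille and Solent together hold 70% + 16% = 86% of Fennick, so Camille controls Fennick.
Larkspur and Fennick together hold 45% + 55% = 100% of Talus, so Camille controls Talus.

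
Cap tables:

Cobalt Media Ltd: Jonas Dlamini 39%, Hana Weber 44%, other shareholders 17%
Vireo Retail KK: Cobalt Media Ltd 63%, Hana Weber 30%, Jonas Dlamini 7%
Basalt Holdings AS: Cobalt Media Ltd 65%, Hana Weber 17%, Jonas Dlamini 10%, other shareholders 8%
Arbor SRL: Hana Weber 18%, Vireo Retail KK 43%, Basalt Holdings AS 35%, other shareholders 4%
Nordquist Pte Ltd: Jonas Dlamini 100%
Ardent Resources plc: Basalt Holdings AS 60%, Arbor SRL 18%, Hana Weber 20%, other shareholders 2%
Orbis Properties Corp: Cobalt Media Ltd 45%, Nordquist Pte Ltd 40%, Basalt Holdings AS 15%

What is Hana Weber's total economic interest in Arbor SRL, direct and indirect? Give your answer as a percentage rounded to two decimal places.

58.78%

Hana reaches Arbor along 5 paths.
Direct stake: 18% = 18%.
Via Cobalt → Vireo: 44% × 63% × 43% = 11.9196%.
Via Vireo: 30% × 43% = 12.9%.
Via Cobalt → Basalt: 44% × 65% × 35% = 10.01%.
Via Basalt: 17% × 35% = 5.95%.
Total: 18% + 11.9196% + 12.9% + 10.01% + 5.95% = 58.7796%.
Rounded: 58.78%.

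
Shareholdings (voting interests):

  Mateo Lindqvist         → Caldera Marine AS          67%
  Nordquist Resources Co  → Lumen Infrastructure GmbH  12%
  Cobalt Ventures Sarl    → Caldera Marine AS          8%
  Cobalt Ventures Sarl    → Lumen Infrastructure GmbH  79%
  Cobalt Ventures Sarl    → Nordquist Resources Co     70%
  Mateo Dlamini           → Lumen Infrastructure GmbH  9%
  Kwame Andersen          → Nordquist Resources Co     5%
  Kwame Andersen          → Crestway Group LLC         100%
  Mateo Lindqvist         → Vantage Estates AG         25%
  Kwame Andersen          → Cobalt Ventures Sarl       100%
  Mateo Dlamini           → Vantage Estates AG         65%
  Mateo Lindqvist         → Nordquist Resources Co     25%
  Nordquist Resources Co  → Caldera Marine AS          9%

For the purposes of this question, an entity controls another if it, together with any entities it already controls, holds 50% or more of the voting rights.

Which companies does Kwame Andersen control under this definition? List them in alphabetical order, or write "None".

Cobalt Ventures Sarl, Crestway Group LLC, Lumen Infrastructure GmbH, Nordquist Resources Co

Kwame holds 100% of Cobalt, so Kwame controls Cobalt.
Kwame and Cobalt together hold 5% + 70% = 75% of Nordquist, so Kwame controls Nordquist.
Kwame holds 100% of Crestway, so Kwame controls Crestway.
Cobalt and Nordquist together hold 79% + 12% = 91% of Lumen, so Kwame controls Lumen.
No other company's threshold is met.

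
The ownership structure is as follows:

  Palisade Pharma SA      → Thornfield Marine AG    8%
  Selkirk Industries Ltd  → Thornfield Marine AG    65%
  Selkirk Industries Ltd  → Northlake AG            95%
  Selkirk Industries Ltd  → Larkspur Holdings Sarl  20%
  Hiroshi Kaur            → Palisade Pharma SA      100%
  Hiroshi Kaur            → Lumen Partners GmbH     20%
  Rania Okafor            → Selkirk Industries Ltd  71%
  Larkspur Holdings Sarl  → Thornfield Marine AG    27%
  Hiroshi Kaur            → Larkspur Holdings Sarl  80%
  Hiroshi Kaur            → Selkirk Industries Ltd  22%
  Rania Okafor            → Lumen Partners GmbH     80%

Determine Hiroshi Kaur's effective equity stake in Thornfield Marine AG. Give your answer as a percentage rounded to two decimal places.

45.09%

Hiroshi reaches Thornfield along 4 paths.
Via Selkirk: 22% × 65% = 14.3%.
Via Larkspur: 80% × 27% = 21.6%.
Via Selkirk → Larkspur: 22% × 20% × 27% = 1.188%.
Via Palisade: 100% × 8% = 8%.
Total: 14.3% + 21.6% + 1.188% + 8% = 45.088%.
Rounded: 45.09%.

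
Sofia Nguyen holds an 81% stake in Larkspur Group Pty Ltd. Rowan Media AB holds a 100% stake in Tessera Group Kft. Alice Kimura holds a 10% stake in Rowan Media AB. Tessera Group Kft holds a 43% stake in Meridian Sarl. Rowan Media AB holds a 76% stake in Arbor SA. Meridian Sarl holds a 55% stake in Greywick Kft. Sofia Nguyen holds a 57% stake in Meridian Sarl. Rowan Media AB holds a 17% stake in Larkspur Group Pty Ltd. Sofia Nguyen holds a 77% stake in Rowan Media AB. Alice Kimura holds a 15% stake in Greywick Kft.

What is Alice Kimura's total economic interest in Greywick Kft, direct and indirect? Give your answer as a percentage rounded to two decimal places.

17.37%

Alice reaches Greywick along 2 paths.
Direct stake: 15% = 15%.
Via Rowan → Tessera → Meridian: 10% × 100% × 43% × 55% = 2.365%.
Total: 15% + 2.365% = 17.365%.
Rounded: 17.37%.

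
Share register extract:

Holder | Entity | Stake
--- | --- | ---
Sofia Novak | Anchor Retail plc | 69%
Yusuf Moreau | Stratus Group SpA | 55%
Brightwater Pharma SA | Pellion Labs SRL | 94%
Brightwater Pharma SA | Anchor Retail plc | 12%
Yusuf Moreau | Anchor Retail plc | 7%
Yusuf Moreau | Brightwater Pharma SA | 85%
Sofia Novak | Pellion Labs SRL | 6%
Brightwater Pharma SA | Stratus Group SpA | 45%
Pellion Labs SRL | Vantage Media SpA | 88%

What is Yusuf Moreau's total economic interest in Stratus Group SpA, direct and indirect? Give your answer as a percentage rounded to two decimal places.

93.25%

Yusuf reaches Stratus along 2 paths.
Direct stake: 55% = 55%.
Via Brightwater: 85% × 45% = 38.25%.
Total: 55% + 38.25% = 93.25%.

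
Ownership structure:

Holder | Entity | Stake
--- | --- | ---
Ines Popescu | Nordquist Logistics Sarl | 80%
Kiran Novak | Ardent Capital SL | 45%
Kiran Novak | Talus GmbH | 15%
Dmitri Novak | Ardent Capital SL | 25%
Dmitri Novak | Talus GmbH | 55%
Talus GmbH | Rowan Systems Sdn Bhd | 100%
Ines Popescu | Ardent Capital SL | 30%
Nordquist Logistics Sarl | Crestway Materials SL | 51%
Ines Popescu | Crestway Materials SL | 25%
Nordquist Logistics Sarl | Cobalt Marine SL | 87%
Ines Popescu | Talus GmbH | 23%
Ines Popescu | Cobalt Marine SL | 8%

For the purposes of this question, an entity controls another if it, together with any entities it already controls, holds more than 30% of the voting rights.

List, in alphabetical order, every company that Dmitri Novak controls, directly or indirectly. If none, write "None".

Rowan Systems Sdn Bhd, Talus GmbH

Dmitri holds 55% of Talus, so Dmitri controls Talus.
Talus holds 100% of Rowan, so Dmitri controls Rowan.
No other company's threshold is met.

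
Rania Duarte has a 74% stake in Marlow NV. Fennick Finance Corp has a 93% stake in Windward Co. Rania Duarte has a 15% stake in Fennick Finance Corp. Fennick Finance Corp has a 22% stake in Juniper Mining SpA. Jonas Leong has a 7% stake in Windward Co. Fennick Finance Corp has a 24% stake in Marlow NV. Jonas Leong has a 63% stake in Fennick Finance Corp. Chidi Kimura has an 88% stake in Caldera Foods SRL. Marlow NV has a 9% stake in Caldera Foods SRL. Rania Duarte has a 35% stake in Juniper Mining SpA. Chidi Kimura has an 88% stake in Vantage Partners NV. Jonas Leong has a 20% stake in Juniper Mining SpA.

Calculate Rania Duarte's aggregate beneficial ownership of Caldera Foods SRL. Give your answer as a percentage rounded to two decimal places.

Rania reaches Caldera along 2 paths.
Via Marlow: 74% × 9% = 6.66%.
Via Fennick → Marlow: 15% × 24% × 9% = 0.324%.
Total: 6.66% + 0.324% = 6.984%.
Rounded: 6.98%.

6.98%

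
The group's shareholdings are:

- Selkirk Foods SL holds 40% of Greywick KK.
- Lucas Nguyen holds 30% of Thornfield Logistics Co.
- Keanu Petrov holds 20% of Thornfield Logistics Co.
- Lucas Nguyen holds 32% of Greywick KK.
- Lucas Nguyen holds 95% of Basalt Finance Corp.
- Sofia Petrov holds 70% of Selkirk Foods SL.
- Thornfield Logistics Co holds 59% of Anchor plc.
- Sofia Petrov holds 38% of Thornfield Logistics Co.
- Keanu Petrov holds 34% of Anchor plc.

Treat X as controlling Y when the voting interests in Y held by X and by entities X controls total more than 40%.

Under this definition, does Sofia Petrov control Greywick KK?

Sofia holds 70% of Selkirk, so Sofia controls Selkirk.
In Greywick, Sofia's side holds only 40%, not > 40%.
So Sofia does not control Greywick.

No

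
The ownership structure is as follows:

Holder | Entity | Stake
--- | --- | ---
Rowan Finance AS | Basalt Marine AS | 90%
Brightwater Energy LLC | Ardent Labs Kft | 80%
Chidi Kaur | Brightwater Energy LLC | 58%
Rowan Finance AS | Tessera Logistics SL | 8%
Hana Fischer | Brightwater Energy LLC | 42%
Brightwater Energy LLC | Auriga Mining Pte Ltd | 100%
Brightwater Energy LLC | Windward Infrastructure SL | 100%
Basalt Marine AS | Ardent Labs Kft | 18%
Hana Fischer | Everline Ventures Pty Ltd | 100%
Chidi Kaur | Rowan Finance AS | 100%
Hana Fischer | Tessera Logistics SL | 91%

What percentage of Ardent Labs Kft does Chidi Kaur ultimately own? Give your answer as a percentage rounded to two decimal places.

62.60%

Chidi reaches Ardent along 2 paths.
Via Rowan → Basalt: 100% × 90% × 18% = 16.2%.
Via Brightwater: 58% × 80% = 46.4%.
Total: 16.2% + 46.4% = 62.6%.
Rounded: 62.60%.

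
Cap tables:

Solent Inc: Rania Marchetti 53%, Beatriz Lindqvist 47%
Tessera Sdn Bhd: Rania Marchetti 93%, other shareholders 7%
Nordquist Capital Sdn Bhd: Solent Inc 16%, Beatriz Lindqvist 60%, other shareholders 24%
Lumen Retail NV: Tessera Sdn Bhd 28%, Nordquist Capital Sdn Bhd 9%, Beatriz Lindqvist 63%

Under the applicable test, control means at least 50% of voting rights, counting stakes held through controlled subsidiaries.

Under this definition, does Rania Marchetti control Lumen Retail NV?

No

Rania holds 53% of Solent, so Rania controls Solent.
Rania holds 93% of Tessera, so Rania controls Tessera.
In Lumen, Rania's side holds only 28%, not ≥ 50%.
So Rania does not control Lumen.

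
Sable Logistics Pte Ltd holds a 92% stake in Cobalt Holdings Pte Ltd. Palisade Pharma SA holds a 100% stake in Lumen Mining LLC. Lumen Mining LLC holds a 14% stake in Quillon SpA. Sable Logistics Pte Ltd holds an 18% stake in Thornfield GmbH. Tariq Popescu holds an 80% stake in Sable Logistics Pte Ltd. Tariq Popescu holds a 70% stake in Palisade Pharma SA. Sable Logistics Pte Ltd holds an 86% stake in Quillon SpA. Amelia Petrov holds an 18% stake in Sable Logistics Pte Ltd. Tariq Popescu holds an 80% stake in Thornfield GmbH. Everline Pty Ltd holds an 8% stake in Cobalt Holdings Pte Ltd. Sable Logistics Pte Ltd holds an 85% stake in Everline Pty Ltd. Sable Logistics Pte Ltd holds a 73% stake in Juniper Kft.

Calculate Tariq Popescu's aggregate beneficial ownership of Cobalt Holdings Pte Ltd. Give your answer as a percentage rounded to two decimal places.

79.04%

Tariq reaches Cobalt along 2 paths.
Via Sable → Everline: 80% × 85% × 8% = 5.44%.
Via Sable: 80% × 92% = 73.6%.
Total: 5.44% + 73.6% = 79.04%.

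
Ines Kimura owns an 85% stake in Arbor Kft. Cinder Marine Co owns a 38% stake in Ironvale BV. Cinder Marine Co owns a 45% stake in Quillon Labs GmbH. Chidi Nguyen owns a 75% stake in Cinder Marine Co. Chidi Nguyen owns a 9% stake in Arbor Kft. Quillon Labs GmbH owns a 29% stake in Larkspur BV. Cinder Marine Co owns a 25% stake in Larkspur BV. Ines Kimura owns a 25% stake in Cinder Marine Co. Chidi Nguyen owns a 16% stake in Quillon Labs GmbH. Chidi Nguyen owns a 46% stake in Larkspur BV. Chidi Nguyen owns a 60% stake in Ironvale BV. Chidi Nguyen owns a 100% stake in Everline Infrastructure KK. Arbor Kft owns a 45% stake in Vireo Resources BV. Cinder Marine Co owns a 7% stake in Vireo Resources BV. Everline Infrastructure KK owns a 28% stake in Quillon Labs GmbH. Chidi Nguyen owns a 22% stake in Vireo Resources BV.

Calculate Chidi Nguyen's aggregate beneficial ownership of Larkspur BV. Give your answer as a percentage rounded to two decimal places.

87.30%

Chidi reaches Larkspur along 5 paths.
Direct stake: 46% = 46%.
Via Cinder → Quillon: 75% × 45% × 29% = 9.7875%.
Via Quillon: 16% × 29% = 4.64%.
Via Everline → Quillon: 100% × 28% × 29% = 8.12%.
Via Cinder: 75% × 25% = 18.75%.
Total: 46% + 9.7875% + 4.64% + 8.12% + 18.75% = 87.2975%.
Rounded: 87.30%.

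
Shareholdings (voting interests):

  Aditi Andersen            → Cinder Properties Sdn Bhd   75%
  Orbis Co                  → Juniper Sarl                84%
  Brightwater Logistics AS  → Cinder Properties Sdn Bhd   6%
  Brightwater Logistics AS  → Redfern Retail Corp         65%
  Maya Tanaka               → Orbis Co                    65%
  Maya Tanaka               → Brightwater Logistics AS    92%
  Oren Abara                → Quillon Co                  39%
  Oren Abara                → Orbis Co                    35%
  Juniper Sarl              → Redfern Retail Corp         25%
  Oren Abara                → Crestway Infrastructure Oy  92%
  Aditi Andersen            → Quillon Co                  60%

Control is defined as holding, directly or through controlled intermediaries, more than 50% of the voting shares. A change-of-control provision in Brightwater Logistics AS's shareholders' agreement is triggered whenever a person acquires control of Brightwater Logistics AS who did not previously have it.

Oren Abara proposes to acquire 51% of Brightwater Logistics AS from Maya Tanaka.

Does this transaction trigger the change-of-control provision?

Yes

The purchase adds only to Oren's holdings (Maya's stake shrinks), so Oren is the only person who could newly come to control Brightwater.
Oren holds 92% of Crestway, so Oren controls Crestway.
Neither Oren nor any entity Oren controls holds any voting interest in Brightwater.
So before the transaction, Oren does not control Brightwater.
After the purchase, Oren holds 51% of Brightwater directly, and Maya's stake falls to 41%.
Oren holds 51% of Brightwater, so Oren controls Brightwater.
Oren did not control Brightwater before and does after, so the clause is triggered.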